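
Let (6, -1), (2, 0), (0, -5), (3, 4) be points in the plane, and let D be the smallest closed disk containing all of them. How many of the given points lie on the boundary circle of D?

By Welzl's lemma the MEC is supported by two points (diametrically opposite) or three points (on a circumcircle).
The farthest pair is (0, -5)–(3, 4) with squared distance 90. The circle on this segment as diameter has centre (1.5, -0.5) and r² = 90/4 = 22.5.
Check (6, -1): distance² to centre = 20.5 ≤ 22.5, so it lies inside.
All remaining points lie in this disk, and no smaller disk contains both endpoints, so this is the minimum enclosing circle.
The points at distance exactly r from the centre are (0, -5), (3, 4) — 2 points.

2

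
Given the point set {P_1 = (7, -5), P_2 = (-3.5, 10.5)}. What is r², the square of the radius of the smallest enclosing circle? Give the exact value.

The smallest circle enclosing two points has them as diameter endpoints.
Centre = midpoint = (1.75, 2.75); r² = |P_1P_2|²/4 = 350.5/4 = 87.625.

87.625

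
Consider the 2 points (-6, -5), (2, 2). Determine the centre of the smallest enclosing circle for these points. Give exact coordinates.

The smallest circle enclosing two points has them as diameter endpoints.
Centre = midpoint = (-2, -1.5); r² = |(-6, -5)−(2, 2)|²/4 = 113/4 = 28.25.
Centre = (-2, -1.5).

(-2, -1.5)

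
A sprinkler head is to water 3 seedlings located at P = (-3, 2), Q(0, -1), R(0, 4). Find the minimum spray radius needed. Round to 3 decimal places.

2.550

Side lengths²: PQ² = 18, PR² = 13, QR² = 25.
Since QR² = 25 < 18 + 13 = 31, the triangle is acute, so the smallest enclosing circle is the circumcircle.
Circumcentre = (-0.5, 1.5), r² = 6.5.
r = √(6.5) ≈ 2.550.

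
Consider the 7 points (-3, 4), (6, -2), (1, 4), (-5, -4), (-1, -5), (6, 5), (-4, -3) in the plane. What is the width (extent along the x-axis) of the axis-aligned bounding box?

11

max x = 6, min x = -5, so width = 11.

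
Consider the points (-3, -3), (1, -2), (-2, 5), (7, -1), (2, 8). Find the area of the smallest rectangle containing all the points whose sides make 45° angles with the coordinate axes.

In coordinates u = x + y, v = x − y the rectangle is axis-aligned; the map (x,y)→(u,v) scales areas by 2.
u-values: -6, -1, 3, 6, 10; range = 10 − (-6) = 16.
v-values: 0, 3, -7, 8, -6; range = 8 − (-7) = 15.
Area = (16 × 15) / 2 = 120.

120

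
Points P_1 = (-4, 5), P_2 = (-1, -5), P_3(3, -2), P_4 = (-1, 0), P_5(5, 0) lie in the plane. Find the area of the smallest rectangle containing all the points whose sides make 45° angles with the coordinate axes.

77

In coordinates u = x + y, v = x − y the rectangle is axis-aligned; the map (x,y)→(u,v) scales areas by 2.
u-values: 1, -6, 1, -1, 5; range = 5 − (-6) = 11.
v-values: -9, 4, 5, -1, 5; range = 5 − (-9) = 14.
Area = (11 × 14) / 2 = 77.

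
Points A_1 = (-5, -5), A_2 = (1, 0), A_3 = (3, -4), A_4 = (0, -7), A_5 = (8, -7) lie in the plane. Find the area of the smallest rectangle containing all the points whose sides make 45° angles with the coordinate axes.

In coordinates u = x + y, v = x − y the rectangle is axis-aligned; the map (x,y)→(u,v) scales areas by 2.
u-values: -10, 1, -1, -7, 1; range = 1 − (-10) = 11.
v-values: 0, 1, 7, 7, 15; range = 15 − 0 = 15.
Area = (11 × 15) / 2 = 82.5.

82.5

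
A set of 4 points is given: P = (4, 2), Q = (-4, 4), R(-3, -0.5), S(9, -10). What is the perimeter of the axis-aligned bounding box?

Width = max x − min x = 9 − (-4) = 13.
Height = max y − min y = 4 − (-10) = 14.
Perimeter = 2(13 + 14) = 54.

54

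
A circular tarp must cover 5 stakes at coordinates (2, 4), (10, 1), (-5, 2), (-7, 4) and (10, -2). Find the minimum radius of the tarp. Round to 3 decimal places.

By Welzl's lemma the MEC is supported by two points (diametrically opposite) or three points (on a circumcircle).
The farthest pair is (-7, 4)–(10, -2) with squared distance 325. The circle on this segment as diameter has centre (1.5, 1) and r² = 325/4 = 81.25.
Check (2, 4): distance² to centre = 9.25 ≤ 81.25, so it lies inside.
All remaining points lie in this disk, and no smaller disk contains both endpoints, so this is the minimum enclosing circle.
r = √(81.25) ≈ 9.014.

9.014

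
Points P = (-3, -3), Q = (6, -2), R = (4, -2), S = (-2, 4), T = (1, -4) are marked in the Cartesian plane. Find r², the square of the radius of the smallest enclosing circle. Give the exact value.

25625/961

The minimum enclosing circle is determined by three boundary points: P, Q, S.
Their circumcentre is (38/31, -1/31) with r² = 25625/961.
The farthest remaining point T is at distance² 15178/961 ≤ 25625/961.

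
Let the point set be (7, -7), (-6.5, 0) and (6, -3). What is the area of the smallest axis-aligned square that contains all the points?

The bounding box has width 13.5 and height 7.
An axis-aligned square enclosing the set must have side ≥ max(width, height).
So the minimum side is max(13.5, 7) = 13.5.
Area = 13.5² = 182.25.

182.25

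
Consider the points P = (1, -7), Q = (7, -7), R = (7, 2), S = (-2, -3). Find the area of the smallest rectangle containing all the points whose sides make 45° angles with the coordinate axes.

97.5

In coordinates u = x + y, v = x − y the rectangle is axis-aligned; the map (x,y)→(u,v) scales areas by 2.
u-values: -6, 0, 9, -5; range = 9 − (-6) = 15.
v-values: 8, 14, 5, 1; range = 14 − 1 = 13.
Area = (15 × 13) / 2 = 97.5.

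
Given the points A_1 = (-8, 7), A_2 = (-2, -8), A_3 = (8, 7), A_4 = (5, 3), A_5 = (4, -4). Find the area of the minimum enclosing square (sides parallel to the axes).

256

The bounding box has width 16 and height 15.
An axis-aligned square enclosing the set must have side ≥ max(width, height).
So the minimum side is max(16, 15) = 16.
Area = 16² = 256.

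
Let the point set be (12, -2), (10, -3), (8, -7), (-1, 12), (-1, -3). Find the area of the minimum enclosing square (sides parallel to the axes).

361

The bounding box has width 13 and height 19.
An axis-aligned square enclosing the set must have side ≥ max(width, height).
So the minimum side is max(13, 19) = 19.
Area = 19² = 361.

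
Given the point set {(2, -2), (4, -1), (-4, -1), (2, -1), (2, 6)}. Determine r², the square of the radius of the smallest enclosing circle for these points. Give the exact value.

4505/196

The minimum enclosing circle of a finite set is fixed by two of the points (as a diameter) or three (as a circumcircle).
The minimum enclosing circle is determined by three boundary points: (4, -1), (-4, -1), (2, 6).
Their circumcentre is (0, 23/14) with r² = 4505/196.
The farthest remaining point (2, -2) is at distance² 3385/196 ≤ 4505/196.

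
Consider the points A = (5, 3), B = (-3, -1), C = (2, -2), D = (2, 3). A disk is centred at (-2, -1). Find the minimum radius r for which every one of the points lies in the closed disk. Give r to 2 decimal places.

8.06

The required radius is the distance from (-2, -1) to the farthest point.
Squared distances: 65, 1, 17, 32.
Maximum is 65, attained at A.
r = √65 ≈ 8.06.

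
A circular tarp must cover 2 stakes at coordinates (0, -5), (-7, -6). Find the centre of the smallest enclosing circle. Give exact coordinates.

The smallest circle enclosing two points has them as diameter endpoints.
Centre = midpoint = (-3.5, -5.5); r² = |(0, -5)−(-7, -6)|²/4 = 50/4 = 12.5.
Centre = (-3.5, -5.5).

(-3.5, -5.5)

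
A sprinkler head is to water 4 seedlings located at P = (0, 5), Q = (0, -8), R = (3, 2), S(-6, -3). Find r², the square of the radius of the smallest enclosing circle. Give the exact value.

42.25

The farthest pair is P–Q with squared distance 169. The circle on this segment as diameter has centre (0, -1.5) and r² = 169/4 = 42.25.
Check R: distance² to centre = 21.25 ≤ 42.25, so it lies inside.
All remaining points lie in this disk, and no smaller disk contains both endpoints, so this is the minimum enclosing circle.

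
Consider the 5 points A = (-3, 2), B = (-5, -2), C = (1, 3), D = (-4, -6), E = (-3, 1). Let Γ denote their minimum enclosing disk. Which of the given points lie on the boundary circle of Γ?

A smallest enclosing disk is always determined by at most three of the input points on its boundary.
The farthest pair is C–D with squared distance 106. The circle on this segment as diameter has centre (-1.5, -1.5) and r² = 106/4 = 26.5.
Check A: distance² to centre = 14.5 ≤ 26.5, so it lies inside.
All remaining points lie in this disk, and no smaller disk contains both endpoints, so this is the minimum enclosing circle.
The points at distance exactly r from the centre are C, D — 2 points.

C, D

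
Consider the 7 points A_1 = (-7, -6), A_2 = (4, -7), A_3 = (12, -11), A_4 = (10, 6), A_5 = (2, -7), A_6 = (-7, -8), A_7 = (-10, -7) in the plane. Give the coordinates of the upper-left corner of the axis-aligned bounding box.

(-10, 6)

x-range [-10, 12], y-range [-11, 6].
The upper-left corner is (-10, 6).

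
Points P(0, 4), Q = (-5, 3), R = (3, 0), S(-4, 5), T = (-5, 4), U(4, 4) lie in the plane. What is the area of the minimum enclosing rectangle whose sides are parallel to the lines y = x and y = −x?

In coordinates u = x + y, v = x − y the rectangle is axis-aligned; the map (x,y)→(u,v) scales areas by 2.
u-values: 4, -2, 3, 1, -1, 8; range = 8 − (-2) = 10.
v-values: -4, -8, 3, -9, -9, 0; range = 3 − (-9) = 12.
Area = (10 × 12) / 2 = 60.

60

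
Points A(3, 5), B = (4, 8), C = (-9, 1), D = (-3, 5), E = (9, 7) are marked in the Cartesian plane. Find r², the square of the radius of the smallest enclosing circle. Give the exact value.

The minimum enclosing circle of a finite set is fixed by two of the points (as a diameter) or three (as a circumcircle).
The farthest pair is C–E with squared distance 360. The circle on this segment as diameter has centre (0, 4) and r² = 360/4 = 90.
Check A: distance² to centre = 10 ≤ 90, so it lies inside.
All remaining points lie in this disk, and no smaller disk contains both endpoints, so this is the minimum enclosing circle.

90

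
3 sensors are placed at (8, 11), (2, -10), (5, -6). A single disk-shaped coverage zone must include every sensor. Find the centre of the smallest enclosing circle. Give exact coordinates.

Call the three points A, B, C in the order given.
Side lengths²: AB² = 477, AC² = 298, BC² = 25.
Since AB² = 477 ≥ 298 + 25 = 323, the angle opposite AB is not acute, so the smallest enclosing circle has AB as diameter.
Centre = midpoint of AB = (5, 0.5), r² = 477/4 = 119.25.
Centre = (5, 0.5).

(5, 0.5)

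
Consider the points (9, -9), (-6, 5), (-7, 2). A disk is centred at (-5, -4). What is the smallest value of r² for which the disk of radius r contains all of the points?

221

The required radius is the distance from (-5, -4) to the farthest point.
Squared distances: 221, 82, 40.
Maximum is 221, attained at (9, -9).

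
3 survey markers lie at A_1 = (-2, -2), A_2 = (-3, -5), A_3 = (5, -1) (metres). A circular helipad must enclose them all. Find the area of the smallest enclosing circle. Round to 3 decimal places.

62.832

Side lengths²: A_1A_2² = 10, A_1A_3² = 50, A_2A_3² = 80.
Since A_2A_3² = 80 ≥ 50 + 10 = 60, the angle opposite A_2A_3 is not acute, so the smallest enclosing circle has A_2A_3 as diameter.
Centre = midpoint of A_2A_3 = (1, -3), r² = 80/4 = 20.
Area = π·r² = π·20 ≈ 62.832.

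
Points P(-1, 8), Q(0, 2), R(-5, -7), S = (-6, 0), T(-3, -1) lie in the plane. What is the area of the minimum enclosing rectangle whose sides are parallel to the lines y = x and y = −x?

In coordinates u = x + y, v = x − y the rectangle is axis-aligned; the map (x,y)→(u,v) scales areas by 2.
u-values: 7, 2, -12, -6, -4; range = 7 − (-12) = 19.
v-values: -9, -2, 2, -6, -2; range = 2 − (-9) = 11.
Area = (19 × 11) / 2 = 104.5.

104.5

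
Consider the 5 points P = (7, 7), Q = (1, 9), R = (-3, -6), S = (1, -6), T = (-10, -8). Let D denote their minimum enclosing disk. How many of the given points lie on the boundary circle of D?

The minimum enclosing circle of a finite set is fixed by two of the points (as a diameter) or three (as a circumcircle).
The farthest pair is P–T with squared distance 514. The circle on this segment as diameter has centre (-1.5, -0.5) and r² = 514/4 = 128.5.
Check Q: distance² to centre = 96.5 ≤ 128.5, so it lies inside.
All remaining points lie in this disk, and no smaller disk contains both endpoints, so this is the minimum enclosing circle.
The points at distance exactly r from the centre are P, T — 2 points.

2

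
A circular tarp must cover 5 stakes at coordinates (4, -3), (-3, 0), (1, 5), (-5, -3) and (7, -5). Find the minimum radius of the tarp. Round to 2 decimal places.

6.57

By Welzl's lemma the MEC is supported by two points (diametrically opposite) or three points (on a circumcircle).
The minimum enclosing circle is determined by three boundary points: (1, 5), (-5, -3), (7, -5).
Their circumcentre is (38/27, -14/9) with r² = 31450/729.
The farthest remaining point (-3, 0) is at distance² 15925/729 ≤ 31450/729.
r = √(31450/729) ≈ 6.57.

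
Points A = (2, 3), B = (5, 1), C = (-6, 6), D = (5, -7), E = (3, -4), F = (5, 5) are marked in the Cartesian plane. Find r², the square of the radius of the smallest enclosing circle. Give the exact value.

72.5

The minimum enclosing circle of a finite set is fixed by two of the points (as a diameter) or three (as a circumcircle).
The farthest pair is C–D with squared distance 290. The circle on this segment as diameter has centre (-0.5, -0.5) and r² = 290/4 = 72.5.
Check A: distance² to centre = 18.5 ≤ 72.5, so it lies inside.
All remaining points lie in this disk, and no smaller disk contains both endpoints, so this is the minimum enclosing circle.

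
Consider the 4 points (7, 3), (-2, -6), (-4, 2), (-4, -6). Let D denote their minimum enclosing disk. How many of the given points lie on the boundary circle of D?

By Welzl's lemma the MEC is supported by two points (diametrically opposite) or three points (on a circumcircle).
The farthest pair is (7, 3)–(-4, -6) with squared distance 202. The circle on this segment as diameter has centre (1.5, -1.5) and r² = 202/4 = 50.5.
Check (-2, -6): distance² to centre = 32.5 ≤ 50.5, so it lies inside.
All remaining points lie in this disk, and no smaller disk contains both endpoints, so this is the minimum enclosing circle.
The points at distance exactly r from the centre are (7, 3), (-4, -6) — 2 points.

2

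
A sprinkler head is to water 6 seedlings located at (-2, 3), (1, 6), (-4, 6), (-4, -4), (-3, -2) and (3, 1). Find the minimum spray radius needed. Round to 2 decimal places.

5.59

The minimum enclosing circle of a finite set is fixed by two of the points (as a diameter) or three (as a circumcircle).
The farthest pair is (1, 6)–(-4, -4) with squared distance 125. The circle on this segment as diameter has centre (-1.5, 1) and r² = 125/4 = 31.25.
Check (-2, 3): distance² to centre = 4.25 ≤ 31.25, so it lies inside.
All remaining points lie in this disk, and no smaller disk contains both endpoints, so this is the minimum enclosing circle.
r = √(31.25) ≈ 5.59.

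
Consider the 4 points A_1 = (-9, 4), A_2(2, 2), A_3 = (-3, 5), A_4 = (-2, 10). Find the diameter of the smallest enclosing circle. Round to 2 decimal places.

The minimum enclosing circle of a finite set is fixed by two of the points (as a diameter) or three (as a circumcircle).
The minimum enclosing circle is determined by three boundary points: A_1, A_2, A_4.
Their circumcentre is (-3.25, 4.375) with r² = 33.203125.
The farthest remaining point A_3 is at distance² 0.453125 ≤ 33.203125.
Diameter = 2r = 2√(33.203125) ≈ 11.52.

11.52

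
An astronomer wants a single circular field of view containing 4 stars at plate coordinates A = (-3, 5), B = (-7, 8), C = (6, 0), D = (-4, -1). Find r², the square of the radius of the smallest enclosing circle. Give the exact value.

58.25

The farthest pair is B–C with squared distance 233. The circle on this segment as diameter has centre (-0.5, 4) and r² = 233/4 = 58.25.
Check A: distance² to centre = 7.25 ≤ 58.25, so it lies inside.
All remaining points lie in this disk, and no smaller disk contains both endpoints, so this is the minimum enclosing circle.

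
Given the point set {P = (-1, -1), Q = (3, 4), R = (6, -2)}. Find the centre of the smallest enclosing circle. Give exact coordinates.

Side lengths²: PQ² = 41, PR² = 50, QR² = 45.
Since PR² = 50 < 45 + 41 = 86, the triangle is acute, so the smallest enclosing circle is the circumcircle.
Circumcentre = (71/26, 3/26), r² = 5125/338.
Centre = (71/26, 3/26).

(71/26, 3/26)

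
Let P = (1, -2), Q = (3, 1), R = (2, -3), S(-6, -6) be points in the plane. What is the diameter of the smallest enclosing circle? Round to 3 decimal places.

11.402

A smallest enclosing disk is always determined by at most three of the input points on its boundary.
The farthest pair is Q–S with squared distance 130. The circle on this segment as diameter has centre (-1.5, -2.5) and r² = 130/4 = 32.5.
Check P: distance² to centre = 6.5 ≤ 32.5, so it lies inside.
All remaining points lie in this disk, and no smaller disk contains both endpoints, so this is the minimum enclosing circle.
Diameter = 2r = 2√(32.5) ≈ 11.402.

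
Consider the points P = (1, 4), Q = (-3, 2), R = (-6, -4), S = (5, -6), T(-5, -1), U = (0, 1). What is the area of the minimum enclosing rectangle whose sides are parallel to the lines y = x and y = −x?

In coordinates u = x + y, v = x − y the rectangle is axis-aligned; the map (x,y)→(u,v) scales areas by 2.
u-values: 5, -1, -10, -1, -6, 1; range = 5 − (-10) = 15.
v-values: -3, -5, -2, 11, -4, -1; range = 11 − (-5) = 16.
Area = (15 × 16) / 2 = 120.

120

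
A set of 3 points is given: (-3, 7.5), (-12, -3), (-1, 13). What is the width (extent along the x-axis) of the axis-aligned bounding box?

11

max x = -1, min x = -12, so width = 11.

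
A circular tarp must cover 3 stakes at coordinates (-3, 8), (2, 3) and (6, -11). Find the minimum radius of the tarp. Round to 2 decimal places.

Call the three points A, B, C in the order given.
Side lengths²: AB² = 50, AC² = 442, BC² = 212.
Since AC² = 442 ≥ 212 + 50 = 262, the angle opposite AC is not acute, so the smallest enclosing circle has AC as diameter.
Centre = midpoint of AC = (1.5, -1.5), r² = 442/4 = 110.5.
r = √(110.5) ≈ 10.51.

10.51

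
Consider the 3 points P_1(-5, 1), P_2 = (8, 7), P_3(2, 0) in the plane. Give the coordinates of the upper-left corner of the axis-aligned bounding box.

(-5, 7)

x-range [-5, 8], y-range [0, 7].
The upper-left corner is (-5, 7).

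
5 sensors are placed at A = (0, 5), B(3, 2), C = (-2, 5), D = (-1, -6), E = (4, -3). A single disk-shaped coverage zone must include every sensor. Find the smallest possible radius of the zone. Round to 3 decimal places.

The minimum enclosing circle is determined by three boundary points: C, D, E.
Their circumcentre is (-27/29, -13/29) with r² = 25925/841.
The farthest remaining point A is at distance² 25693/841 ≤ 25925/841.
r = √(25925/841) ≈ 5.552.

5.552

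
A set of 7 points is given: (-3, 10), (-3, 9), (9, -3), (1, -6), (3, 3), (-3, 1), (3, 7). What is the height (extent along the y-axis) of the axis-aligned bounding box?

16

max y = 10, min y = -6, so height = 16.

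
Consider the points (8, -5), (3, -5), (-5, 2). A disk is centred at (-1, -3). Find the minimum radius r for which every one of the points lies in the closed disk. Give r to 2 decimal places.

The required radius is the distance from (-1, -3) to the farthest point.
Squared distances: 85, 20, 41.
Maximum is 85, attained at (8, -5).
r = √85 ≈ 9.22.

9.22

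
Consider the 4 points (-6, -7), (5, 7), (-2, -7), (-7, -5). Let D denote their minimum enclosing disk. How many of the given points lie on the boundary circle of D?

2

By Welzl's lemma the MEC is supported by two points (diametrically opposite) or three points (on a circumcircle).
The farthest pair is (-6, -7)–(5, 7) with squared distance 317. The circle on this segment as diameter has centre (-0.5, 0) and r² = 317/4 = 79.25.
Check (-2, -7): distance² to centre = 51.25 ≤ 79.25, so it lies inside.
All remaining points lie in this disk, and no smaller disk contains both endpoints, so this is the minimum enclosing circle.
The points at distance exactly r from the centre are (-6, -7), (5, 7) — 2 points.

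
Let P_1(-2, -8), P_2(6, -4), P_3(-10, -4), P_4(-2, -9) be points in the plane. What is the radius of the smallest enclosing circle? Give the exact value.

8

A smallest enclosing disk is always determined by at most three of the input points on its boundary.
The farthest pair is P_2–P_3 with squared distance 256. The circle on this segment as diameter has centre (-2, -4) and r² = 256/4 = 64.
Check P_1: distance² to centre = 16 ≤ 64, so it lies inside.
All remaining points lie in this disk, and no smaller disk contains both endpoints, so this is the minimum enclosing circle.
r = √64 = 8.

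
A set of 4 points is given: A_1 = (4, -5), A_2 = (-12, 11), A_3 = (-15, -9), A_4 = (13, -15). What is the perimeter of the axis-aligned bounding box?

108

Width = max x − min x = 13 − (-15) = 28.
Height = max y − min y = 11 − (-15) = 26.
Perimeter = 2(28 + 26) = 108.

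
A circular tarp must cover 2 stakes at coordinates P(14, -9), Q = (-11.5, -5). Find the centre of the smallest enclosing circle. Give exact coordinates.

The smallest circle enclosing two points has them as diameter endpoints.
Centre = midpoint = (1.25, -7); r² = |PQ|²/4 = 666.25/4 = 166.5625.
Centre = (1.25, -7).

(1.25, -7)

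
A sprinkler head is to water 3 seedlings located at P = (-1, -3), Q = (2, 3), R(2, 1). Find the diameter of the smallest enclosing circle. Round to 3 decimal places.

Side lengths²: PQ² = 45, PR² = 25, QR² = 4.
Since PQ² = 45 ≥ 25 + 4 = 29, the angle opposite PQ is not acute, so the smallest enclosing circle has PQ as diameter.
Centre = midpoint of PQ = (0.5, 0), r² = 45/4 = 11.25.
Diameter = 2r = 2√(11.25) ≈ 6.708.

6.708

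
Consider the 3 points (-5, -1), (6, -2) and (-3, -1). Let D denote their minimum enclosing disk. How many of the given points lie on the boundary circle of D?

2

Call the three points A, B, C in the order given.
Side lengths²: AB² = 122, AC² = 4, BC² = 82.
Since AB² = 122 ≥ 82 + 4 = 86, the angle opposite AB is not acute, so the smallest enclosing circle has AB as diameter.
Centre = midpoint of AB = (0.5, -1.5), r² = 122/4 = 30.5.
The points at distance exactly r from the centre are (-5, -1), (6, -2) — 2 points.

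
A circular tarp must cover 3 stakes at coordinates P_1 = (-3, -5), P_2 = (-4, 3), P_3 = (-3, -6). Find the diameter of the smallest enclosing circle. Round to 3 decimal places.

Side lengths²: P_1P_2² = 65, P_1P_3² = 1, P_2P_3² = 82.
Since P_2P_3² = 82 ≥ 65 + 1 = 66, the angle opposite P_2P_3 is not acute, so the smallest enclosing circle has P_2P_3 as diameter.
Centre = midpoint of P_2P_3 = (-3.5, -1.5), r² = 82/4 = 20.5.
Diameter = 2r = 2√(20.5) ≈ 9.055.

9.055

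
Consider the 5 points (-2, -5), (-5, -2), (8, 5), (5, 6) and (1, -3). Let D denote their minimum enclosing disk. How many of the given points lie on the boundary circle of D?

The farthest pair is (-5, -2)–(8, 5) with squared distance 218. The circle on this segment as diameter has centre (1.5, 1.5) and r² = 218/4 = 54.5.
Check (-2, -5): distance² to centre = 54.5 ≤ 54.5, so it lies inside.
All remaining points lie in this disk, and no smaller disk contains both endpoints, so this is the minimum enclosing circle.
The points at distance exactly r from the centre are (-2, -5), (-5, -2), (8, 5) — 3 points.

3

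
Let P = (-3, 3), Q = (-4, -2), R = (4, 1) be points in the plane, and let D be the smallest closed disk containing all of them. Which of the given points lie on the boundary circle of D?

P, Q, R

Side lengths²: PQ² = 26, PR² = 53, QR² = 73.
Since QR² = 73 < 53 + 26 = 79, the triangle is acute, so the smallest enclosing circle is the circumcircle.
Circumcentre = (-9/74, -13/74), r² = 50297/2738.
The points at distance exactly r from the centre are P, Q, R — 3 points.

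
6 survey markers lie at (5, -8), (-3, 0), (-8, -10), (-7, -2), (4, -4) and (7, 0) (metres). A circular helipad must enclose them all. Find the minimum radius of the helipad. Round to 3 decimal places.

The minimum enclosing circle of a finite set is fixed by two of the points (as a diameter) or three (as a circumcircle).
The farthest pair is (-8, -10)–(7, 0) with squared distance 325. The circle on this segment as diameter has centre (-0.5, -5) and r² = 325/4 = 81.25.
Check (5, -8): distance² to centre = 39.25 ≤ 81.25, so it lies inside.
All remaining points lie in this disk, and no smaller disk contains both endpoints, so this is the minimum enclosing circle.
r = √(81.25) ≈ 9.014.

9.014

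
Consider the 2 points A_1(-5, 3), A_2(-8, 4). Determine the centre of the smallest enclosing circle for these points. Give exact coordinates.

The smallest circle enclosing two points has them as diameter endpoints.
Centre = midpoint = (-6.5, 3.5); r² = |A_1A_2|²/4 = 10/4 = 2.5.
Centre = (-6.5, 3.5).

(-6.5, 3.5)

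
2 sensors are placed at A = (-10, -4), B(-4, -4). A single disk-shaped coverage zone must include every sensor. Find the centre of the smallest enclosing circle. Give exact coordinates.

The smallest circle enclosing two points has them as diameter endpoints.
Centre = midpoint = (-7, -4); r² = |AB|²/4 = 36/4 = 9.
Centre = (-7, -4).

(-7, -4)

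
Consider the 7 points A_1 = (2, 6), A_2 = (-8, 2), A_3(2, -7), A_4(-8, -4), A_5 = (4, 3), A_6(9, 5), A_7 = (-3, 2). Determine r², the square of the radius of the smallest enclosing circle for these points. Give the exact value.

92.5

The farthest pair is A_4–A_6 with squared distance 370. The circle on this segment as diameter has centre (0.5, 0.5) and r² = 370/4 = 92.5.
Check A_1: distance² to centre = 32.5 ≤ 92.5, so it lies inside.
All remaining points lie in this disk, and no smaller disk contains both endpoints, so this is the minimum enclosing circle.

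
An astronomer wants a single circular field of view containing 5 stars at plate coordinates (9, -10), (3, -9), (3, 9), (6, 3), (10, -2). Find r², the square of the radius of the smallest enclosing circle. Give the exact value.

The minimum enclosing circle of a finite set is fixed by two of the points (as a diameter) or three (as a circumcircle).
The farthest pair is (9, -10)–(3, 9) with squared distance 397. The circle on this segment as diameter has centre (6, -0.5) and r² = 397/4 = 99.25.
Check (3, -9): distance² to centre = 81.25 ≤ 99.25, so it lies inside.
All remaining points lie in this disk, and no smaller disk contains both endpoints, so this is the minimum enclosing circle.

99.25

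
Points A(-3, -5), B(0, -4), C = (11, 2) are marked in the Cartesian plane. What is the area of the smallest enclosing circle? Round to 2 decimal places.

Side lengths²: AB² = 10, AC² = 245, BC² = 157.
Since AC² = 245 ≥ 157 + 10 = 167, the angle opposite AC is not acute, so the smallest enclosing circle has AC as diameter.
Centre = midpoint of AC = (4, -1.5), r² = 245/4 = 61.25.
Area = π·r² = π·61.25 ≈ 192.42.

192.42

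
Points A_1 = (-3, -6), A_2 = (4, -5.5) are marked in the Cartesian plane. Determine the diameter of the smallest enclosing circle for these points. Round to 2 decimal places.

The smallest circle enclosing two points has them as diameter endpoints.
Centre = midpoint = (0.5, -5.75); r² = |A_1A_2|²/4 = 49.25/4 = 12.3125.
Diameter = 2r = 2√(12.3125) ≈ 7.02.

7.02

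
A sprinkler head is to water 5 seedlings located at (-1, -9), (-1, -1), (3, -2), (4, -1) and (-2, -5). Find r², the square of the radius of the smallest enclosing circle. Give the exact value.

The minimum enclosing circle of a finite set is fixed by two of the points (as a diameter) or three (as a circumcircle).
The farthest pair is (-1, -9)–(4, -1) with squared distance 89. The circle on this segment as diameter has centre (1.5, -5) and r² = 89/4 = 22.25.
Check (-1, -1): distance² to centre = 22.25 ≤ 22.25, so it lies inside.
All remaining points lie in this disk, and no smaller disk contains both endpoints, so this is the minimum enclosing circle.

22.25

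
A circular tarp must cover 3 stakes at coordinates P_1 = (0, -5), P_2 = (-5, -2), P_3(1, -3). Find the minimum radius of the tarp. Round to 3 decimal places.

Side lengths²: P_1P_2² = 34, P_1P_3² = 5, P_2P_3² = 37.
Since P_2P_3² = 37 < 34 + 5 = 39, the triangle is acute, so the smallest enclosing circle is the circumcircle.
Circumcentre = (-53/26, -71/26), r² = 3145/338.
r = √(3145/338) ≈ 3.050.

3.050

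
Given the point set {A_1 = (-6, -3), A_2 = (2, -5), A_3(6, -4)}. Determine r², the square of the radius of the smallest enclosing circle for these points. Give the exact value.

36.25

Side lengths²: A_1A_2² = 68, A_1A_3² = 145, A_2A_3² = 17.
Since A_1A_3² = 145 ≥ 68 + 17 = 85, the angle opposite A_1A_3 is not acute, so the smallest enclosing circle has A_1A_3 as diameter.
Centre = midpoint of A_1A_3 = (0, -3.5), r² = 145/4 = 36.25.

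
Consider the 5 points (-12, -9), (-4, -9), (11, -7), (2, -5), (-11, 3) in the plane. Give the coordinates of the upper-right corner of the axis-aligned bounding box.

(11, 3)

x-range [-12, 11], y-range [-9, 3].
The upper-right corner is (11, 3).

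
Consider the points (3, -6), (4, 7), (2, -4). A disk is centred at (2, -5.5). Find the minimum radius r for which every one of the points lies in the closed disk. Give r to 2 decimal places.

12.66

The required radius is the distance from (2, -5.5) to the farthest point.
Squared distances: 1.25, 160.25, 2.25.
Maximum is 160.25, attained at (4, 7).
r = √(160.25) ≈ 12.66.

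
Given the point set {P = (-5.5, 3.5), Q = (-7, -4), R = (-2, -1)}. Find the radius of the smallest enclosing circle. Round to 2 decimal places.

Side lengths²: PQ² = 58.5, PR² = 32.5, QR² = 34.
Since PQ² = 58.5 < 34 + 32.5 = 66.5, the triangle is acute, so the smallest enclosing circle is the circumcircle.
Circumcentre = (-255/44, -15/44), r² = 14365/968.
r = √(14365/968) ≈ 3.85.

3.85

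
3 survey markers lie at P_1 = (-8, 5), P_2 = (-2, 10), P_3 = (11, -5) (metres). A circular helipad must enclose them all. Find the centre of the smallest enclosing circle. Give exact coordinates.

(1.5, 0)

Side lengths²: P_1P_2² = 61, P_1P_3² = 461, P_2P_3² = 394.
Since P_1P_3² = 461 ≥ 394 + 61 = 455, the angle opposite P_1P_3 is not acute, so the smallest enclosing circle has P_1P_3 as diameter.
Centre = midpoint of P_1P_3 = (1.5, 0), r² = 461/4 = 115.25.
Centre = (1.5, 0).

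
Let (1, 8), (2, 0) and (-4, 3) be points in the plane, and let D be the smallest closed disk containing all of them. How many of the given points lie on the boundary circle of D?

3

Call the three points A, B, C in the order given.
Side lengths²: AB² = 65, AC² = 50, BC² = 45.
Since AB² = 65 < 50 + 45 = 95, the triangle is acute, so the smallest enclosing circle is the circumcircle.
Circumcentre = (1/6, 23/6), r² = 325/18.
The points at distance exactly r from the centre are (1, 8), (2, 0), (-4, 3) — 3 points.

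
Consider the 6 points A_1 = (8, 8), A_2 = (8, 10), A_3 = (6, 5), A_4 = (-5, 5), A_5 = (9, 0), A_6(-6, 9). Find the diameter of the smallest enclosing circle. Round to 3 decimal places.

17.493

The minimum enclosing circle of a finite set is fixed by two of the points (as a diameter) or three (as a circumcircle).
The farthest pair is A_5–A_6 with squared distance 306. The circle on this segment as diameter has centre (1.5, 4.5) and r² = 306/4 = 76.5.
Check A_1: distance² to centre = 54.5 ≤ 76.5, so it lies inside.
All remaining points lie in this disk, and no smaller disk contains both endpoints, so this is the minimum enclosing circle.
Diameter = 2r = 2√(76.5) ≈ 17.493.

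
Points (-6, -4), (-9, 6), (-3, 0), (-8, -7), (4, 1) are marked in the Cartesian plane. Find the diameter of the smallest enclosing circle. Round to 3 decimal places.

15.970

A smallest enclosing disk is always determined by at most three of the input points on its boundary.
The minimum enclosing circle is determined by three boundary points: (-9, 6), (-8, -7), (4, 1).
Their circumcentre is (-160/41, -6/41) with r² = 107185/1681.
The farthest remaining point (-6, -4) is at distance² 32360/1681 ≤ 107185/1681.
Diameter = 2r = 2√(107185/1681) ≈ 15.970.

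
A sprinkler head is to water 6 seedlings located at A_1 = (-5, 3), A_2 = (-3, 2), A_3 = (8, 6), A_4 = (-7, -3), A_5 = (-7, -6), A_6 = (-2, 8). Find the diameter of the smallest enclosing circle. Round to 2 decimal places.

The minimum enclosing circle of a finite set is fixed by two of the points (as a diameter) or three (as a circumcircle).
The farthest pair is A_3–A_5 with squared distance 369. The circle on this segment as diameter has centre (0.5, 0) and r² = 369/4 = 92.25.
Check A_1: distance² to centre = 39.25 ≤ 92.25, so it lies inside.
All remaining points lie in this disk, and no smaller disk contains both endpoints, so this is the minimum enclosing circle.
Diameter = 2r = 2√(92.25) ≈ 19.21.

19.21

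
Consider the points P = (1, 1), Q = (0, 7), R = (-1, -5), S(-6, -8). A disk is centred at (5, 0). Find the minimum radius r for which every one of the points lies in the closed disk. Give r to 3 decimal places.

13.601

The required radius is the distance from (5, 0) to the farthest point.
Squared distances: 17, 74, 61, 185.
Maximum is 185, attained at S.
r = √185 ≈ 13.601.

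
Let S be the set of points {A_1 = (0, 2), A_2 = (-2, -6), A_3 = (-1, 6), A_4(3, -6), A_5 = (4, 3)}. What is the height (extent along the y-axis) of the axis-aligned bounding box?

max y = 6, min y = -6, so height = 12.

12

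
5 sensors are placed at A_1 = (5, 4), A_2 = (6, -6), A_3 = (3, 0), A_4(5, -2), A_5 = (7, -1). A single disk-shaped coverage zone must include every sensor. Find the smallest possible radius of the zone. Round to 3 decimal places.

5.025

A smallest enclosing disk is always determined by at most three of the input points on its boundary.
The farthest pair is A_1–A_2 with squared distance 101. The circle on this segment as diameter has centre (5.5, -1) and r² = 101/4 = 25.25.
Check A_3: distance² to centre = 7.25 ≤ 25.25, so it lies inside.
All remaining points lie in this disk, and no smaller disk contains both endpoints, so this is the minimum enclosing circle.
r = √(25.25) ≈ 5.025.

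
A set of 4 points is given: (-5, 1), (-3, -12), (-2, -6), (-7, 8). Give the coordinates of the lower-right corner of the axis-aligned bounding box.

(-2, -12)

x-range [-7, -2], y-range [-12, 8].
The lower-right corner is (-2, -12).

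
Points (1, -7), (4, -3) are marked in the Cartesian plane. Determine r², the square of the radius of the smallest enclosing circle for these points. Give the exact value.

The smallest circle enclosing two points has them as diameter endpoints.
Centre = midpoint = (2.5, -5); r² = |(1, -7)−(4, -3)|²/4 = 25/4 = 6.25.

6.25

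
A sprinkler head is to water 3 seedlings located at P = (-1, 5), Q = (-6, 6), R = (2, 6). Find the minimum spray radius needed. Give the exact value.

4

Side lengths²: PQ² = 26, PR² = 10, QR² = 64.
Since QR² = 64 ≥ 26 + 10 = 36, the angle opposite QR is not acute, so the smallest enclosing circle has QR as diameter.
Centre = midpoint of QR = (-2, 6), r² = 64/4 = 16.
r = √16 = 4.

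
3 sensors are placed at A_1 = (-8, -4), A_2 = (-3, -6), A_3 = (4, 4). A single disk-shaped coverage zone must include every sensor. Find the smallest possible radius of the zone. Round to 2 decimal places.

Side lengths²: A_1A_2² = 29, A_1A_3² = 208, A_2A_3² = 149.
Since A_1A_3² = 208 ≥ 149 + 29 = 178, the angle opposite A_1A_3 is not acute, so the smallest enclosing circle has A_1A_3 as diameter.
Centre = midpoint of A_1A_3 = (-2, 0), r² = 208/4 = 52.
r = √52 ≈ 7.21.

7.21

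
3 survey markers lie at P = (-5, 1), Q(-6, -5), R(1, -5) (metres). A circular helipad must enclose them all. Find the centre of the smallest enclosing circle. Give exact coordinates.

(-2.5, -2.5)

Side lengths²: PQ² = 37, PR² = 72, QR² = 49.
Since PR² = 72 < 49 + 37 = 86, the triangle is acute, so the smallest enclosing circle is the circumcircle.
Circumcentre = (-2.5, -2.5), r² = 18.5.
Centre = (-2.5, -2.5).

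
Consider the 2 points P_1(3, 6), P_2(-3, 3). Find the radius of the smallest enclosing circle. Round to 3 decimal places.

3.354

The smallest circle enclosing two points has them as diameter endpoints.
Centre = midpoint = (0, 4.5); r² = |P_1P_2|²/4 = 45/4 = 11.25.
r = √(11.25) ≈ 3.354.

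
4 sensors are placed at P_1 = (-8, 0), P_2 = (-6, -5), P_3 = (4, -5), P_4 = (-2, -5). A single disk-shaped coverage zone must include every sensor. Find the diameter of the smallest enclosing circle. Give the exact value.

13

The farthest pair is P_1–P_3 with squared distance 169. The circle on this segment as diameter has centre (-2, -2.5) and r² = 169/4 = 42.25.
Check P_2: distance² to centre = 22.25 ≤ 42.25, so it lies inside.
All remaining points lie in this disk, and no smaller disk contains both endpoints, so this is the minimum enclosing circle.
Diameter = 2r = 2√(42.25) = 13.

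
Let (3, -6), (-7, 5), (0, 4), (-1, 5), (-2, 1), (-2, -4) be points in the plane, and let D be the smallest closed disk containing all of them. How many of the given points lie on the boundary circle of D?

2

A smallest enclosing disk is always determined by at most three of the input points on its boundary.
The farthest pair is (3, -6)–(-7, 5) with squared distance 221. The circle on this segment as diameter has centre (-2, -0.5) and r² = 221/4 = 55.25.
Check (0, 4): distance² to centre = 24.25 ≤ 55.25, so it lies inside.
All remaining points lie in this disk, and no smaller disk contains both endpoints, so this is the minimum enclosing circle.
The points at distance exactly r from the centre are (3, -6), (-7, 5) — 2 points.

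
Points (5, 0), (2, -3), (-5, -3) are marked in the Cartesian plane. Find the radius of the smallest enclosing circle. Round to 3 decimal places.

Call the three points A, B, C in the order given.
Side lengths²: AB² = 18, AC² = 109, BC² = 49.
Since AC² = 109 ≥ 49 + 18 = 67, the angle opposite AC is not acute, so the smallest enclosing circle has AC as diameter.
Centre = midpoint of AC = (0, -1.5), r² = 109/4 = 27.25.
r = √(27.25) ≈ 5.220.

5.220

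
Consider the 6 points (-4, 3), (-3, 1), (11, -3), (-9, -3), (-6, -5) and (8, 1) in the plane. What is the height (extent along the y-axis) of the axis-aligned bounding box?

max y = 3, min y = -5, so height = 8.

8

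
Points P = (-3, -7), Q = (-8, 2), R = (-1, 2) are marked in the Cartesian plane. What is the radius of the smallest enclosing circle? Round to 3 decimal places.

Side lengths²: PQ² = 106, PR² = 85, QR² = 49.
Since PQ² = 106 < 85 + 49 = 134, the triangle is acute, so the smallest enclosing circle is the circumcircle.
Circumcentre = (-4.5, -35/18), r² = 4505/162.
r = √(4505/162) ≈ 5.273.

5.273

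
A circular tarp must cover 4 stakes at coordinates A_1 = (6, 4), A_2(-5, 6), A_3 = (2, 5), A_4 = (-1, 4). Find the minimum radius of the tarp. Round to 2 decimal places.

A smallest enclosing disk is always determined by at most three of the input points on its boundary.
The farthest pair is A_1–A_2 with squared distance 125. The circle on this segment as diameter has centre (0.5, 5) and r² = 125/4 = 31.25.
Check A_3: distance² to centre = 2.25 ≤ 31.25, so it lies inside.
All remaining points lie in this disk, and no smaller disk contains both endpoints, so this is the minimum enclosing circle.
r = √(31.25) ≈ 5.59.

5.59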